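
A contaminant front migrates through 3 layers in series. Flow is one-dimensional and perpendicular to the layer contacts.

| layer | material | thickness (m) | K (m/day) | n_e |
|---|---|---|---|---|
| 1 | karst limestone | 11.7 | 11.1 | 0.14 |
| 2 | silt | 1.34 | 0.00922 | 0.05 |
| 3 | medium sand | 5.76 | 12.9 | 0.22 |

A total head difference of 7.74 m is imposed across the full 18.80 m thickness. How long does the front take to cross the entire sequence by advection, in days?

With flow normal to the layers, continuity requires the same specific discharge q through every layer.
Σ(b_i/K_i) = 11.7/11.1 + 1.34/0.00922 + 5.76/12.9 = 146.8 d.
q = Δh / Σ(b_i/K_i) = 7.74 / 146.8 = 0.05271 m/day.
In each layer the seepage velocity is v_i = q/n_i, so the layer transit time is t_i = b_i·n_i / q:
  layer 1 (karst limestone): t_1 = 11.7 × 0.14 / 0.05271 = 31.07 d
  layer 2 (silt): t_2 = 1.34 × 0.05 / 0.05271 = 1.271 d
  layer 3 (medium sand): t_3 = 5.76 × 0.22 / 0.05271 = 24.04 d
Total t = Σ t_i = 56.39 days.

56.4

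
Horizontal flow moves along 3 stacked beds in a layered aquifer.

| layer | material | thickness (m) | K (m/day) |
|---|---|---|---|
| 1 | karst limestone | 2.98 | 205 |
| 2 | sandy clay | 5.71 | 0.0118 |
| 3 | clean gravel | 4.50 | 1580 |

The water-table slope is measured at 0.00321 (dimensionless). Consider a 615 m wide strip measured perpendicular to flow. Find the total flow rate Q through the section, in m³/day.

15200

Flow is parallel to layering, so each bed carries its own Darcy discharge and the transmissivities add.
Σ(K_i·b_i) = 205×2.98 + 0.0118×5.71 + 1580×4.50 = 7721 m²/day.
Hydraulic gradient i = 0.00321.
Q = Σ(K_i·b_i) · W · i = 7721 × 615 × 0.003210 = 15242 m³/day.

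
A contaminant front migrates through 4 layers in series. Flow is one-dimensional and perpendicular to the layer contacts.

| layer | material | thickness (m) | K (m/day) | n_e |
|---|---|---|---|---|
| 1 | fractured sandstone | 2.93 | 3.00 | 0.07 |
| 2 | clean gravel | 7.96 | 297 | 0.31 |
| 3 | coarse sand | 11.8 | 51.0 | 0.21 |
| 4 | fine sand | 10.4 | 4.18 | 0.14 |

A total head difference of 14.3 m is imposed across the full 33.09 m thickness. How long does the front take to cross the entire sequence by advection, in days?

1.72

With flow normal to the layers, continuity requires the same specific discharge q through every layer.
Σ(b_i/K_i) = 2.93/3.00 + 7.96/297 + 11.8/51.0 + 10.4/4.18 = 3.723 d.
q = Δh / Σ(b_i/K_i) = 14.3 / 3.723 = 3.841 m/day.
In each layer the seepage velocity is v_i = q/n_i, so the layer transit time is t_i = b_i·n_i / q:
  layer 1 (fractured sandstone): t_1 = 2.93 × 0.07 / 3.841 = 0.05340 d
  layer 2 (clean gravel): t_2 = 7.96 × 0.31 / 3.841 = 0.6424 d
  layer 3 (coarse sand): t_3 = 11.8 × 0.21 / 3.841 = 0.6451 d
  layer 4 (fine sand): t_4 = 10.4 × 0.14 / 3.841 = 0.3791 d
Total t = Σ t_i = 1.720 days.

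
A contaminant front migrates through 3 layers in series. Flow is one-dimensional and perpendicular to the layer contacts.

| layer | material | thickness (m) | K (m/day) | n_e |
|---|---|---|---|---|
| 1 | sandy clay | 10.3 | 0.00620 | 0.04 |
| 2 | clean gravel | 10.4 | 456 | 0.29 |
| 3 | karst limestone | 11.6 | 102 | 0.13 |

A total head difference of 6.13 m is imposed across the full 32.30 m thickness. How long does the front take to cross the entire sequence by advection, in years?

With flow normal to the layers, continuity requires the same specific discharge q through every layer.
Σ(b_i/K_i) = 10.3/0.00620 + 10.4/456 + 11.6/102 = 1661 d.
q = Δh / Σ(b_i/K_i) = 6.13 / 1661 = 0.003690 m/day.
In each layer the seepage velocity is v_i = q/n_i, so the layer transit time is t_i = b_i·n_i / q:
  layer 1 (sandy clay): t_1 = 10.3 × 0.04 / 0.003690 = 111.7 d
  layer 2 (clean gravel): t_2 = 10.4 × 0.29 / 0.003690 = 817.4 d
  layer 3 (karst limestone): t_3 = 11.6 × 0.13 / 0.003690 = 408.7 d
Total t = Σ t_i = 1338 days = 3.663 years.

3.66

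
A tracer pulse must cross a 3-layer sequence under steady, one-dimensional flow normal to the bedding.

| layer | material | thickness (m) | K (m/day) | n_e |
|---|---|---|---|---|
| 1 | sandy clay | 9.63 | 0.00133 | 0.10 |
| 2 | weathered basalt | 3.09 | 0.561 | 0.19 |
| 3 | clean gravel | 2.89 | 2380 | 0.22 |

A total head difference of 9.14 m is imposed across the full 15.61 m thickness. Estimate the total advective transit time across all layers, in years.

4.74

With flow normal to the layers, continuity requires the same specific discharge q through every layer.
Σ(b_i/K_i) = 9.63/0.00133 + 3.09/0.561 + 2.89/2380 = 7246 d.
q = Δh / Σ(b_i/K_i) = 9.14 / 7246 = 0.001261 m/day.
In each layer the seepage velocity is v_i = q/n_i, so the layer transit time is t_i = b_i·n_i / q:
  layer 1 (sandy clay): t_1 = 9.63 × 0.10 / 0.001261 = 763.5 d
  layer 2 (weathered basalt): t_2 = 3.09 × 0.19 / 0.001261 = 465.4 d
  layer 3 (clean gravel): t_3 = 2.89 × 0.22 / 0.001261 = 504.1 d
Total t = Σ t_i = 1733 days = 4.745 years.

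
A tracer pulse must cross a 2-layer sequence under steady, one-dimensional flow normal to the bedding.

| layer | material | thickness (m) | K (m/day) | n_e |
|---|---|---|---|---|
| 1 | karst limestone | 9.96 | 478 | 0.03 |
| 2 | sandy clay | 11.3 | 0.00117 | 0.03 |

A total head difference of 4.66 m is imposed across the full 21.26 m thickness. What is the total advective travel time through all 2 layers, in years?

3.62

With flow normal to the layers, continuity requires the same specific discharge q through every layer.
Σ(b_i/K_i) = 9.96/478 + 11.3/0.00117 = 9658 d.
q = Δh / Σ(b_i/K_i) = 4.66 / 9658 = 0.0004825 m/day.
In each layer the seepage velocity is v_i = q/n_i, so the layer transit time is t_i = b_i·n_i / q:
  layer 1 (karst limestone): t_1 = 9.96 × 0.03 / 0.0004825 = 619.3 d
  layer 2 (sandy clay): t_2 = 11.3 × 0.03 / 0.0004825 = 702.6 d
Total t = Σ t_i = 1322 days = 3.619 years.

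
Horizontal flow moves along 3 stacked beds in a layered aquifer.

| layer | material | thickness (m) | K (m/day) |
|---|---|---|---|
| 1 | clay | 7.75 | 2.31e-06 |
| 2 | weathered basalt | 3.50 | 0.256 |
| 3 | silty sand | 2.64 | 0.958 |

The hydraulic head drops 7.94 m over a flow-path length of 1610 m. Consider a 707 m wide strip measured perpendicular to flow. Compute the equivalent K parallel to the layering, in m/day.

Flow is parallel to layering, so each bed carries its own Darcy discharge and the transmissivities add.
Σ(K_i·b_i) = 2.31e-06×7.75 + 0.256×3.50 + 0.958×2.64 = 3.425 m²/day.
Total thickness b = 13.89 m, so K_eq = Σ(K_i·b_i)/b = 0.2466 m/day.

0.247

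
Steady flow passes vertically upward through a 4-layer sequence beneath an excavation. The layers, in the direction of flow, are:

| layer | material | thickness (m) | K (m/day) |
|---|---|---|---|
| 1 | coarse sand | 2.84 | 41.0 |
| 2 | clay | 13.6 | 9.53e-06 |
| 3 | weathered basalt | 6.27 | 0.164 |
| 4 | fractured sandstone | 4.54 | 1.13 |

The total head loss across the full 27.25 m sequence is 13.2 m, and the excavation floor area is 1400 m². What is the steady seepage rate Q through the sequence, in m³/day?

0.0129

Flow is perpendicular to layering, so the layers act in series and the equivalent K is the thickness-weighted harmonic mean.
Total thickness L = 2.84 + 13.6 + 6.27 + 4.54 = 27.25 m.
Σ(b_i/K_i) = 2.84/41.0 + 13.6/9.53e-06 + 6.27/0.164 + 4.54/1.13 = 1.427e+06 d.
K_eq = L / Σ(b_i/K_i) = 27.25 / 1.427e+06 = 1.909e-05 m/day.
Q = K_eq · A · (Δh/L) = 1.909e-05 × 1400 × (13.2/27.25) = 0.01295 m³/day.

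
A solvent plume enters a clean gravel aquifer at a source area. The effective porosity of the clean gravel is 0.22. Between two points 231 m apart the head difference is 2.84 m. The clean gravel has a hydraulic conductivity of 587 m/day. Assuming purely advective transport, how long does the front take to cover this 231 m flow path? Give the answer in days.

Hydraulic gradient i = Δh / L = 2.84 / 231 = 0.01229.
Darcy flux q = K · i = 587.0 × 0.01229 = 7.217 m/day.
Seepage velocity v = q / n_e = 7.217 / 0.22 = 32.80 m/day.
Travel time t = L / v = 231 / 32.80 = 7.042 days.

7.04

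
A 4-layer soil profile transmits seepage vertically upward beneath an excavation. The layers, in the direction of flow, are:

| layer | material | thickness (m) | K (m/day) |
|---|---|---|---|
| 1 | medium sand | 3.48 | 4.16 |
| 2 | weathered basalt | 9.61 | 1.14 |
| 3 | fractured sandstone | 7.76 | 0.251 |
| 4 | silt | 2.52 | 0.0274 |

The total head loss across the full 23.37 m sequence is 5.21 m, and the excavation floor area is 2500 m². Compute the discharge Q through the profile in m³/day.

98.6

Flow is perpendicular to layering, so the layers act in series and the equivalent K is the thickness-weighted harmonic mean.
Total thickness L = 3.48 + 9.61 + 7.76 + 2.52 = 23.37 m.
Σ(b_i/K_i) = 3.48/4.16 + 9.61/1.14 + 7.76/0.251 + 2.52/0.0274 = 132.2 d.
K_eq = L / Σ(b_i/K_i) = 23.37 / 132.2 = 0.1768 m/day.
Q = K_eq · A · (Δh/L) = 0.1768 × 2500 × (5.21/23.37) = 98.56 m³/day.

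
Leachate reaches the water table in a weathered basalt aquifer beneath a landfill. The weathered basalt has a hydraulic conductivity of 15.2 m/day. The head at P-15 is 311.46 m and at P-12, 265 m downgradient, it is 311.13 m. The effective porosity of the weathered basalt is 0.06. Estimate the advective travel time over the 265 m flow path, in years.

2.30

Hydraulic gradient i = (311.46 − 311.13) / 265 = 0.33 / 265 = 0.001245.
Darcy flux q = K · i = 15.20 × 0.001245 = 0.01893 m/day.
Seepage velocity v = q / n_e = 0.01893 / 0.06 = 0.3155 m/day.
Travel time t = L / v = 265 / 0.3155 = 840.0 days = 2.300 years.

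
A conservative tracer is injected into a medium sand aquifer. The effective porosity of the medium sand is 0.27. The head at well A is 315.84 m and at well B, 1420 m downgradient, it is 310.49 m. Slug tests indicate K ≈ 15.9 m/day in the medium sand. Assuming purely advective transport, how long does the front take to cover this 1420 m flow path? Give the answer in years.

Hydraulic gradient i = (315.84 − 310.49) / 1420 = 5.35 / 1420 = 0.003768.
Darcy flux q = K · i = 15.90 × 0.003768 = 0.05990 m/day.
Seepage velocity v = q / n_e = 0.05990 / 0.27 = 0.2219 m/day.
Travel time t = L / v = 1420 / 0.2219 = 6400 days = 17.52 years.

17.5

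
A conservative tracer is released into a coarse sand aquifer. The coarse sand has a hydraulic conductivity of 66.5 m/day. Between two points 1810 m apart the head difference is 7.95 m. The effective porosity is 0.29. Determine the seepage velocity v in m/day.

1.01

Hydraulic gradient i = Δh / L = 7.95 / 1810 = 0.004392.
Darcy flux q = K · i = 66.50 × 0.004392 = 0.2921 m/day.
Seepage velocity v = q / n_e = 0.2921 / 0.29 = 1.007 m/day.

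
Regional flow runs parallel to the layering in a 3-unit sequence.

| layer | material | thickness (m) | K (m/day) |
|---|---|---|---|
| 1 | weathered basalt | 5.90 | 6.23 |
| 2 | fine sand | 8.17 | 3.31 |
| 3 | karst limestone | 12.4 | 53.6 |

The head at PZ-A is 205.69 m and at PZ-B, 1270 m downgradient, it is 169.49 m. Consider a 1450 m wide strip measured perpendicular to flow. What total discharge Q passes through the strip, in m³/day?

30100

Flow is parallel to layering, so each bed carries its own Darcy discharge and the transmissivities add.
Σ(K_i·b_i) = 6.23×5.90 + 3.31×8.17 + 53.6×12.4 = 728.4 m²/day.
Hydraulic gradient i = (205.69 − 169.49) / 1270 = 36.2 / 1270 = 0.02850.
Q = Σ(K_i·b_i) · W · i = 728.4 × 1450 × 0.02850 = 30107 m³/day.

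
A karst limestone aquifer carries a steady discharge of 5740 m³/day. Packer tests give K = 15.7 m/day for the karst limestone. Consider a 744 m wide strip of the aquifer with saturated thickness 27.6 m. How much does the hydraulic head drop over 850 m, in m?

Cross-sectional area A = 744 × 27.6 = 20534 m².
From Q = K·A·i, i = Q / (K·A) = 5740 / (15.70 × 20534) = 0.01780.
Head loss Δh = i · L = 0.01780 × 850 = 15.13 m.

15.1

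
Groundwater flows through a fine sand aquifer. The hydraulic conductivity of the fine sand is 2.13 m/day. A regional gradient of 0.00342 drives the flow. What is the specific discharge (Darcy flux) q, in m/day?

0.00728

Hydraulic gradient i = 0.00342.
Specific discharge q = K · i = 2.130 × 0.003420 = 0.007285 m/day.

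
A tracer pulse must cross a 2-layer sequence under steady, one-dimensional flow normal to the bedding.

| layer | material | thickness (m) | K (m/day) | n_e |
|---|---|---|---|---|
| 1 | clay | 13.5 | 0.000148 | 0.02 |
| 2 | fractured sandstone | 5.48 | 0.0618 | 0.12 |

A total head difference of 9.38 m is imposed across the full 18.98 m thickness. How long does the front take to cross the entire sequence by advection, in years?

24.7

With flow normal to the layers, continuity requires the same specific discharge q through every layer.
Σ(b_i/K_i) = 13.5/0.000148 + 5.48/0.0618 = 91305 d.
q = Δh / Σ(b_i/K_i) = 9.38 / 91305 = 0.0001027 m/day.
In each layer the seepage velocity is v_i = q/n_i, so the layer transit time is t_i = b_i·n_i / q:
  layer 1 (clay): t_1 = 13.5 × 0.02 / 0.0001027 = 2628 d
  layer 2 (fractured sandstone): t_2 = 5.48 × 0.12 / 0.0001027 = 6401 d
Total t = Σ t_i = 9029 days = 24.72 years.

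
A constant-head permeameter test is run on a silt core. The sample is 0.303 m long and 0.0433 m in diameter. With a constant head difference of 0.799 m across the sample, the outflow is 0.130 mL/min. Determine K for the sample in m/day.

Cross-sectional area A = π·(d/2)² = π × (0.0433/2)² = 0.001473 m².
Convert discharge: 0.130 mL/min = 2.167e-09 m³/s.
Darcy's law rearranged: K = Q·L / (A·Δh) = 2.167e-09 × 0.303 / (0.001473 × 0.799) = 5.580e-07 m/s = 0.04821 m/day.

0.0482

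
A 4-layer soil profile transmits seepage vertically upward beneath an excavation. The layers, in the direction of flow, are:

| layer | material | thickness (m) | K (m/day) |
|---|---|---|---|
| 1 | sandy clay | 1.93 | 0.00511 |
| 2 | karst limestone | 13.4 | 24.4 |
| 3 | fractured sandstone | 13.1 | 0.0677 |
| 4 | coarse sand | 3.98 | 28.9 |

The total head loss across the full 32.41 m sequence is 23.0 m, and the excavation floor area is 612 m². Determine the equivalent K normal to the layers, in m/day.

Flow is perpendicular to layering, so the layers act in series and the equivalent K is the thickness-weighted harmonic mean.
Total thickness L = 1.93 + 13.4 + 13.1 + 3.98 = 32.41 m.
Σ(b_i/K_i) = 1.93/0.00511 + 13.4/24.4 + 13.1/0.0677 + 3.98/28.9 = 571.9 d.
K_eq = L / Σ(b_i/K_i) = 32.41 / 571.9 = 0.05667 m/day.

0.0567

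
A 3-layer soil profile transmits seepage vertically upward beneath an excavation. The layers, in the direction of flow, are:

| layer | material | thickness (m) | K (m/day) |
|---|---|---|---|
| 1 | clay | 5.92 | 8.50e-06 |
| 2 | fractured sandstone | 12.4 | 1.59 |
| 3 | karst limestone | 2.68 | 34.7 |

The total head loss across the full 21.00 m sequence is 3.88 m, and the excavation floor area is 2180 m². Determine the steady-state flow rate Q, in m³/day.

Flow is perpendicular to layering, so the layers act in series and the equivalent K is the thickness-weighted harmonic mean.
Total thickness L = 5.92 + 12.4 + 2.68 = 21.00 m.
Σ(b_i/K_i) = 5.92/8.50e-06 + 12.4/1.59 + 2.68/34.7 = 6.965e+05 d.
K_eq = L / Σ(b_i/K_i) = 21.00 / 6.965e+05 = 3.015e-05 m/day.
Q = K_eq · A · (Δh/L) = 3.015e-05 × 2180 × (3.88/21.00) = 0.01214 m³/day.

0.0121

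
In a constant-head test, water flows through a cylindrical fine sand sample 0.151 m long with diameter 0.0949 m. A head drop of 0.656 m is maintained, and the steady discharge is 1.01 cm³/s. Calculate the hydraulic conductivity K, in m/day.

2.84

Cross-sectional area A = π·(d/2)² = π × (0.0949/2)² = 0.007073 m².
Convert discharge: 1.01 cm³/s = 1.010e-06 m³/s.
Darcy's law rearranged: K = Q·L / (A·Δh) = 1.010e-06 × 0.151 / (0.007073 × 0.656) = 3.287e-05 m/s = 2.840 m/day.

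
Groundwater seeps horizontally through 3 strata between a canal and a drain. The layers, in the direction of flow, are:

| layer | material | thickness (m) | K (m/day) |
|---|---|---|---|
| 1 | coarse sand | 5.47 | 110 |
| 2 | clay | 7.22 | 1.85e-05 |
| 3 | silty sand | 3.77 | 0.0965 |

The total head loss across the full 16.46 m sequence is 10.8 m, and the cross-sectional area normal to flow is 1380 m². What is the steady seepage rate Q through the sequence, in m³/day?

Flow is perpendicular to layering, so the layers act in series and the equivalent K is the thickness-weighted harmonic mean.
Total thickness L = 5.47 + 7.22 + 3.77 = 16.46 m.
Σ(b_i/K_i) = 5.47/110 + 7.22/1.85e-05 + 3.77/0.0965 = 3.903e+05 d.
K_eq = L / Σ(b_i/K_i) = 16.46 / 3.903e+05 = 4.217e-05 m/day.
Q = K_eq · A · (Δh/L) = 4.217e-05 × 1380 × (10.8/16.46) = 0.03819 m³/day.

0.0382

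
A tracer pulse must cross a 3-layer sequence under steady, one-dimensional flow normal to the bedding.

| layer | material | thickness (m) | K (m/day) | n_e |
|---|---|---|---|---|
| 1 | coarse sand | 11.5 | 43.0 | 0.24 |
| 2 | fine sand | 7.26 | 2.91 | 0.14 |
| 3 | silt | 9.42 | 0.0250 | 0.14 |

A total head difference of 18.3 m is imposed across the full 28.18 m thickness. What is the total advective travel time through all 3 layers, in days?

With flow normal to the layers, continuity requires the same specific discharge q through every layer.
Σ(b_i/K_i) = 11.5/43.0 + 7.26/2.91 + 9.42/0.0250 = 379.6 d.
q = Δh / Σ(b_i/K_i) = 18.3 / 379.6 = 0.04821 m/day.
In each layer the seepage velocity is v_i = q/n_i, so the layer transit time is t_i = b_i·n_i / q:
  layer 1 (coarse sand): t_1 = 11.5 × 0.24 / 0.04821 = 57.25 d
  layer 2 (fine sand): t_2 = 7.26 × 0.14 / 0.04821 = 21.08 d
  layer 3 (silt): t_3 = 9.42 × 0.14 / 0.04821 = 27.35 d
Total t = Σ t_i = 105.7 days.

106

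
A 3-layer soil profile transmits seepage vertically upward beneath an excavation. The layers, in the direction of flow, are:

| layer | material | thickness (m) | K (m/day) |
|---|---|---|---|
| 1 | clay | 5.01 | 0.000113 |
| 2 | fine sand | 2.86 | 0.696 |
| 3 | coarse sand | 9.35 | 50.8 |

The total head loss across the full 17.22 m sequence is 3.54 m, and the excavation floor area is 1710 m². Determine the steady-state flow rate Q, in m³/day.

0.137

Flow is perpendicular to layering, so the layers act in series and the equivalent K is the thickness-weighted harmonic mean.
Total thickness L = 5.01 + 2.86 + 9.35 = 17.22 m.
Σ(b_i/K_i) = 5.01/0.000113 + 2.86/0.696 + 9.35/50.8 = 44341 d.
K_eq = L / Σ(b_i/K_i) = 17.22 / 44341 = 0.0003884 m/day.
Q = K_eq · A · (Δh/L) = 0.0003884 × 1710 × (3.54/17.22) = 0.1365 m³/day.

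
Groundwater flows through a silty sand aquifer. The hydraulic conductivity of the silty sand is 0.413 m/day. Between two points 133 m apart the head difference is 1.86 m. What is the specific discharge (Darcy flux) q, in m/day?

Hydraulic gradient i = Δh / L = 1.86 / 133 = 0.01398.
Specific discharge q = K · i = 0.4130 × 0.01398 = 0.005776 m/day.

0.00578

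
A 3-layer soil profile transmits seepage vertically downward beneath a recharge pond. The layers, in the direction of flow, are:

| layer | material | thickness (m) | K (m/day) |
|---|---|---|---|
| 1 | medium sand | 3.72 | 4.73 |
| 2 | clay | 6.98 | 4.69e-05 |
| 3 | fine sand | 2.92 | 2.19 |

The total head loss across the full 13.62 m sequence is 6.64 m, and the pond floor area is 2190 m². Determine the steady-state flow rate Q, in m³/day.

Flow is perpendicular to layering, so the layers act in series and the equivalent K is the thickness-weighted harmonic mean.
Total thickness L = 3.72 + 6.98 + 2.92 = 13.62 m.
Σ(b_i/K_i) = 3.72/4.73 + 6.98/4.69e-05 + 2.92/2.19 = 1.488e+05 d.
K_eq = L / Σ(b_i/K_i) = 13.62 / 1.488e+05 = 9.151e-05 m/day.
Q = K_eq · A · (Δh/L) = 9.151e-05 × 2190 × (6.64/13.62) = 0.09771 m³/day.

0.0977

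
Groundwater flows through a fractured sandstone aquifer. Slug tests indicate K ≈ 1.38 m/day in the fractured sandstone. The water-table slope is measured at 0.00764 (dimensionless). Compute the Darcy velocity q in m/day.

0.0105

Hydraulic gradient i = 0.00764.
Specific discharge q = K · i = 1.380 × 0.007640 = 0.01054 m/day.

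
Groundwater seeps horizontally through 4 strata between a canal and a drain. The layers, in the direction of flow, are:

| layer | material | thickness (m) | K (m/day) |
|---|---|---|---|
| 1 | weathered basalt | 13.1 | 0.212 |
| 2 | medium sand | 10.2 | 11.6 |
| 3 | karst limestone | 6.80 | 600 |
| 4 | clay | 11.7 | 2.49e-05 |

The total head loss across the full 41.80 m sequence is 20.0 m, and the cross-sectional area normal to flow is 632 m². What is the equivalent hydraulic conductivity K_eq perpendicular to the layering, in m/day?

Flow is perpendicular to layering, so the layers act in series and the equivalent K is the thickness-weighted harmonic mean.
Total thickness L = 13.1 + 10.2 + 6.80 + 11.7 = 41.80 m.
Σ(b_i/K_i) = 13.1/0.212 + 10.2/11.6 + 6.80/600 + 11.7/2.49e-05 = 4.699e+05 d.
K_eq = L / Σ(b_i/K_i) = 41.80 / 4.699e+05 = 8.895e-05 m/day.

8.89e-05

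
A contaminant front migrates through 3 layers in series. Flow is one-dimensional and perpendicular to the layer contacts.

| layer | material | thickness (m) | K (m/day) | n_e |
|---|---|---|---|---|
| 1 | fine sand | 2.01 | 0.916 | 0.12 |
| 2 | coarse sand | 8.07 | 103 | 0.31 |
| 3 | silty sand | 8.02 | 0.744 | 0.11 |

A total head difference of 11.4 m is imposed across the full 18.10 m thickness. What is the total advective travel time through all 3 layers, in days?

4.15

With flow normal to the layers, continuity requires the same specific discharge q through every layer.
Σ(b_i/K_i) = 2.01/0.916 + 8.07/103 + 8.02/0.744 = 13.05 d.
q = Δh / Σ(b_i/K_i) = 11.4 / 13.05 = 0.8734 m/day.
In each layer the seepage velocity is v_i = q/n_i, so the layer transit time is t_i = b_i·n_i / q:
  layer 1 (fine sand): t_1 = 2.01 × 0.12 / 0.8734 = 0.2762 d
  layer 2 (coarse sand): t_2 = 8.07 × 0.31 / 0.8734 = 2.864 d
  layer 3 (silty sand): t_3 = 8.02 × 0.11 / 0.8734 = 1.010 d
Total t = Σ t_i = 4.150 days.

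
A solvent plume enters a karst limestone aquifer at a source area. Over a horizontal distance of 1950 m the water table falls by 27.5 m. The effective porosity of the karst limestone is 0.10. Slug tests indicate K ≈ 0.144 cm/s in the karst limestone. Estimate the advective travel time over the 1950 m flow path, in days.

111

Convert K: 0.144 cm/s × 864 = 124.4 m/day.
Hydraulic gradient i = Δh / L = 27.5 / 1950 = 0.01410.
Darcy flux q = K · i = 124.4 × 0.01410 = 1.755 m/day.
Seepage velocity v = q / n_e = 1.755 / 0.10 = 17.55 m/day.
Travel time t = L / v = 1950 / 17.55 = 111.1 days.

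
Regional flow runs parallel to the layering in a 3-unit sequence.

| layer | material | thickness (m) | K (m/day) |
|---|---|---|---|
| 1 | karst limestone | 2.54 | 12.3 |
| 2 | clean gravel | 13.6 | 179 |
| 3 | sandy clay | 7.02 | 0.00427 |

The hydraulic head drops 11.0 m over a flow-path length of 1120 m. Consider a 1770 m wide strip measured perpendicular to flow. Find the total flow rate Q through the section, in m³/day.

42900

Flow is parallel to layering, so each bed carries its own Darcy discharge and the transmissivities add.
Σ(K_i·b_i) = 12.3×2.54 + 179×13.6 + 0.00427×7.02 = 2466 m²/day.
Hydraulic gradient i = Δh / L = 11.0 / 1120 = 0.009821.
Q = Σ(K_i·b_i) · W · i = 2466 × 1770 × 0.009821 = 42863 m³/day.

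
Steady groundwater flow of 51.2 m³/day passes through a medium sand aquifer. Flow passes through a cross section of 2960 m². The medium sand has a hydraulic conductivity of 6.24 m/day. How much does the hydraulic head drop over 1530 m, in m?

From Q = K·A·i, i = Q / (K·A) = 51.2 / (6.240 × 2960) = 0.002772.
Head loss Δh = i · L = 0.002772 × 1530 = 4.241 m.

4.24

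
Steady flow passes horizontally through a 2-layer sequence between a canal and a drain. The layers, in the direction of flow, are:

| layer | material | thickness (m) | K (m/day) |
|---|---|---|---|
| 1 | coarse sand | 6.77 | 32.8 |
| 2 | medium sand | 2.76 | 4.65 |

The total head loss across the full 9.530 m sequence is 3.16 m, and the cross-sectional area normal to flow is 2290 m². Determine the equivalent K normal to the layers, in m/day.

11.9

Flow is perpendicular to layering, so the layers act in series and the equivalent K is the thickness-weighted harmonic mean.
Total thickness L = 6.77 + 2.76 = 9.530 m.
Σ(b_i/K_i) = 6.77/32.8 + 2.76/4.65 = 0.8000 d.
K_eq = L / Σ(b_i/K_i) = 9.530 / 0.8000 = 11.91 m/day.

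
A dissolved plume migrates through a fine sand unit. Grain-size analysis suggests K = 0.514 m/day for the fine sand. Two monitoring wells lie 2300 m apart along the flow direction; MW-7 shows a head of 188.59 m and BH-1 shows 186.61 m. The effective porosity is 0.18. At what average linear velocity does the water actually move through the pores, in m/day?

Hydraulic gradient i = (188.59 − 186.61) / 2300 = 1.98 / 2300 = 0.0008609.
Darcy flux q = K · i = 0.5140 × 0.0008609 = 0.0004425 m/day.
Seepage velocity v = q / n_e = 0.0004425 / 0.18 = 0.002458 m/day.

0.00246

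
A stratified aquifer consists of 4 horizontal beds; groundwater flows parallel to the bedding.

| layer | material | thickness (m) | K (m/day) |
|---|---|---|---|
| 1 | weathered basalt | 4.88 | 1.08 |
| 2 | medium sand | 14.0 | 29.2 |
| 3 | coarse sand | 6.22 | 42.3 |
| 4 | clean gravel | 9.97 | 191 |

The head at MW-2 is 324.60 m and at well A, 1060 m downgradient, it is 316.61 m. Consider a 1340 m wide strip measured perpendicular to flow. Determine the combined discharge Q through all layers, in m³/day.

26100

Flow is parallel to layering, so each bed carries its own Darcy discharge and the transmissivities add.
Σ(K_i·b_i) = 1.08×4.88 + 29.2×14.0 + 42.3×6.22 + 191×9.97 = 2581 m²/day.
Hydraulic gradient i = (324.60 − 316.61) / 1060 = 7.99 / 1060 = 0.007538.
Q = Σ(K_i·b_i) · W · i = 2581 × 1340 × 0.007538 = 26074 m³/day.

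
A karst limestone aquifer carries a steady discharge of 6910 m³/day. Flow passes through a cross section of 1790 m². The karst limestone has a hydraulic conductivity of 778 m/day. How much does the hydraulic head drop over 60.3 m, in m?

From Q = K·A·i, i = Q / (K·A) = 6910 / (778.0 × 1790) = 0.004962.
Head loss Δh = i · L = 0.004962 × 60.3 = 0.2992 m.

0.299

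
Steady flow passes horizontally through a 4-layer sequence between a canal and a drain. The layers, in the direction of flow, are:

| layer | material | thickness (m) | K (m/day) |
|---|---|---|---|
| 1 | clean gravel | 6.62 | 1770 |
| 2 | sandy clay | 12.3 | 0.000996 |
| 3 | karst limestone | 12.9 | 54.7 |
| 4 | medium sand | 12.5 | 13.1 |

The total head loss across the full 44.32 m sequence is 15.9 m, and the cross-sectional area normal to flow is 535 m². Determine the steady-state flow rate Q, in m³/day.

Flow is perpendicular to layering, so the layers act in series and the equivalent K is the thickness-weighted harmonic mean.
Total thickness L = 6.62 + 12.3 + 12.9 + 12.5 = 44.32 m.
Σ(b_i/K_i) = 6.62/1770 + 12.3/0.000996 + 12.9/54.7 + 12.5/13.1 = 12351 d.
K_eq = L / Σ(b_i/K_i) = 44.32 / 12351 = 0.003588 m/day.
Q = K_eq · A · (Δh/L) = 0.003588 × 535 × (15.9/44.32) = 0.6888 m³/day.

0.689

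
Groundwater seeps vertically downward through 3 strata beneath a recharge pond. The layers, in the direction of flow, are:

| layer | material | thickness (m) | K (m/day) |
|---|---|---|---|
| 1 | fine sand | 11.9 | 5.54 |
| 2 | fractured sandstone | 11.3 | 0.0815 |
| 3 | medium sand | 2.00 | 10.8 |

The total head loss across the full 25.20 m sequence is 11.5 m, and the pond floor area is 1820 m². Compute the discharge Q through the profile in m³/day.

148

Flow is perpendicular to layering, so the layers act in series and the equivalent K is the thickness-weighted harmonic mean.
Total thickness L = 11.9 + 11.3 + 2.00 = 25.20 m.
Σ(b_i/K_i) = 11.9/5.54 + 11.3/0.0815 + 2.00/10.8 = 141.0 d.
K_eq = L / Σ(b_i/K_i) = 25.20 / 141.0 = 0.1787 m/day.
Q = K_eq · A · (Δh/L) = 0.1787 × 1820 × (11.5/25.20) = 148.5 m³/day.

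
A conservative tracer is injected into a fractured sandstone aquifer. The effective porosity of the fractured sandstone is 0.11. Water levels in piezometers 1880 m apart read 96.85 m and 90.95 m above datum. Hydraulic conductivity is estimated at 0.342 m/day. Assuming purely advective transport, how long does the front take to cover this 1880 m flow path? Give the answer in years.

528

Hydraulic gradient i = (96.85 − 90.95) / 1880 = 5.9 / 1880 = 0.003138.
Darcy flux q = K · i = 0.3420 × 0.003138 = 0.001073 m/day.
Seepage velocity v = q / n_e = 0.001073 / 0.11 = 0.009757 m/day.
Travel time t = L / v = 1880 / 0.009757 = 1.927e+05 days = 527.5 years.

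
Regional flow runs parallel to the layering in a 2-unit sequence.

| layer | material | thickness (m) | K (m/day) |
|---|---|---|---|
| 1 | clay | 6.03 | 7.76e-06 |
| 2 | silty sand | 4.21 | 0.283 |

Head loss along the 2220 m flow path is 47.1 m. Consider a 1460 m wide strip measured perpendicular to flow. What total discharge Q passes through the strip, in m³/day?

36.9

Flow is parallel to layering, so each bed carries its own Darcy discharge and the transmissivities add.
Σ(K_i·b_i) = 7.76e-06×6.03 + 0.283×4.21 = 1.191 m²/day.
Hydraulic gradient i = Δh / L = 47.1 / 2220 = 0.02122.
Q = Σ(K_i·b_i) · W · i = 1.191 × 1460 × 0.02122 = 36.91 m³/day.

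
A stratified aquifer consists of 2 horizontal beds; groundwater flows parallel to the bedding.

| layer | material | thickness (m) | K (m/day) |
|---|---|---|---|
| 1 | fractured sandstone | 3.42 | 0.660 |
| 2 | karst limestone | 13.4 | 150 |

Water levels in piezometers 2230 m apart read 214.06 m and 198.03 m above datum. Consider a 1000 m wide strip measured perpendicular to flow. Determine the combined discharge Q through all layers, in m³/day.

Flow is parallel to layering, so each bed carries its own Darcy discharge and the transmissivities add.
Σ(K_i·b_i) = 0.660×3.42 + 150×13.4 = 2012 m²/day.
Hydraulic gradient i = (214.06 − 198.03) / 2230 = 16.03 / 2230 = 0.007188.
Q = Σ(K_i·b_i) · W · i = 2012 × 1000 × 0.007188 = 14465 m³/day.

14500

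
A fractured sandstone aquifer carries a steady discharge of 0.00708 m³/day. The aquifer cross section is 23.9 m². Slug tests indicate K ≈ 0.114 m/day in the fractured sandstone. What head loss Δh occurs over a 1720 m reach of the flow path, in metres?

4.47

From Q = K·A·i, i = Q / (K·A) = 0.00708 / (0.1140 × 23.90) = 0.002599.
Head loss Δh = i · L = 0.002599 × 1720 = 4.470 m.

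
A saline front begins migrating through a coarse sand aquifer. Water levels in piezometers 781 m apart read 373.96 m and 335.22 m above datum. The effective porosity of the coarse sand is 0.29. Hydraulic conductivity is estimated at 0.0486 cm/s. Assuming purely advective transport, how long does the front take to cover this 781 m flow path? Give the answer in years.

0.298

Convert K: 0.0486 cm/s × 864 = 41.99 m/day.
Hydraulic gradient i = (373.96 − 335.22) / 781 = 38.74 / 781 = 0.04960.
Darcy flux q = K · i = 41.99 × 0.04960 = 2.083 m/day.
Seepage velocity v = q / n_e = 2.083 / 0.29 = 7.182 m/day.
Travel time t = L / v = 781 / 7.182 = 108.7 days = 0.2977 years.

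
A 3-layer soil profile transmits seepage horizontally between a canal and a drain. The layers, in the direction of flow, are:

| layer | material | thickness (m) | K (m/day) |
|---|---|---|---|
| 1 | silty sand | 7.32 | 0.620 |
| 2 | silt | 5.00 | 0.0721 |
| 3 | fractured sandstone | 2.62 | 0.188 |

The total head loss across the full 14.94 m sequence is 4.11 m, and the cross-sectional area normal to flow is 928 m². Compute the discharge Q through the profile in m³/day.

40.1

Flow is perpendicular to layering, so the layers act in series and the equivalent K is the thickness-weighted harmonic mean.
Total thickness L = 7.32 + 5.00 + 2.62 = 14.94 m.
Σ(b_i/K_i) = 7.32/0.620 + 5.00/0.0721 + 2.62/0.188 = 95.09 d.
K_eq = L / Σ(b_i/K_i) = 14.94 / 95.09 = 0.1571 m/day.
Q = K_eq · A · (Δh/L) = 0.1571 × 928 × (4.11/14.94) = 40.11 m³/day.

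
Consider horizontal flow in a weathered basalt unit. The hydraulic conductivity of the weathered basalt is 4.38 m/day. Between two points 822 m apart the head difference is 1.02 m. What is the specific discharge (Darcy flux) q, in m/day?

0.00544

Hydraulic gradient i = Δh / L = 1.02 / 822 = 0.001241.
Specific discharge q = K · i = 4.380 × 0.001241 = 0.005435 m/day.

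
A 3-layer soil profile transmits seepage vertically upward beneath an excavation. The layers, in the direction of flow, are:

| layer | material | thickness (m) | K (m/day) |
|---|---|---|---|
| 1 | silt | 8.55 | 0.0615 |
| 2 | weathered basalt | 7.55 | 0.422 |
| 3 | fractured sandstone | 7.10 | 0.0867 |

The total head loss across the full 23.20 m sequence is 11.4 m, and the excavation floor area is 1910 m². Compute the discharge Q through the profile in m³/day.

Flow is perpendicular to layering, so the layers act in series and the equivalent K is the thickness-weighted harmonic mean.
Total thickness L = 8.55 + 7.55 + 7.10 = 23.20 m.
Σ(b_i/K_i) = 8.55/0.0615 + 7.55/0.422 + 7.10/0.0867 = 238.8 d.
K_eq = L / Σ(b_i/K_i) = 23.20 / 238.8 = 0.09715 m/day.
Q = K_eq · A · (Δh/L) = 0.09715 × 1910 × (11.4/23.20) = 91.18 m³/day.

91.2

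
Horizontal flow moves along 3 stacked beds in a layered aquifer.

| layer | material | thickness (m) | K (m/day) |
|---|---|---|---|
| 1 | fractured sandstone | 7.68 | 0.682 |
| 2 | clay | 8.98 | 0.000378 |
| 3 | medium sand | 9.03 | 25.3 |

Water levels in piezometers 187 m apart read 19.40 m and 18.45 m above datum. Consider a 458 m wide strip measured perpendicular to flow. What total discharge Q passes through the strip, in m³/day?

Flow is parallel to layering, so each bed carries its own Darcy discharge and the transmissivities add.
Σ(K_i·b_i) = 0.682×7.68 + 0.000378×8.98 + 25.3×9.03 = 233.7 m²/day.
Hydraulic gradient i = (19.40 − 18.45) / 187 = 0.95 / 187 = 0.005080.
Q = Σ(K_i·b_i) · W · i = 233.7 × 458 × 0.005080 = 543.8 m³/day.

544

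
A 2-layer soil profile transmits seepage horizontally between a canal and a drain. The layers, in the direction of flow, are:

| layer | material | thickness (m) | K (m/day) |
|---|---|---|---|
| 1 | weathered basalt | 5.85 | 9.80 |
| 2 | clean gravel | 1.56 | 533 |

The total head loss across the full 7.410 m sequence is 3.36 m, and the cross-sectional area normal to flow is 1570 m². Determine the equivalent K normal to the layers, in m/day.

Flow is perpendicular to layering, so the layers act in series and the equivalent K is the thickness-weighted harmonic mean.
Total thickness L = 5.85 + 1.56 = 7.410 m.
Σ(b_i/K_i) = 5.85/9.80 + 1.56/533 = 0.5999 d.
K_eq = L / Σ(b_i/K_i) = 7.410 / 0.5999 = 12.35 m/day.

12.4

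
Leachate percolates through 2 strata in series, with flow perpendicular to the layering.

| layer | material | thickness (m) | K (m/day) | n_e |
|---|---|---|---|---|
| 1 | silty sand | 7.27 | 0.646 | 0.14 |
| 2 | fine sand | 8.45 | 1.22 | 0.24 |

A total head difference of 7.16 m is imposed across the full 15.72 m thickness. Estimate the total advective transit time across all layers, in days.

With flow normal to the layers, continuity requires the same specific discharge q through every layer.
Σ(b_i/K_i) = 7.27/0.646 + 8.45/1.22 = 18.18 d.
q = Δh / Σ(b_i/K_i) = 7.16 / 18.18 = 0.3938 m/day.
In each layer the seepage velocity is v_i = q/n_i, so the layer transit time is t_i = b_i·n_i / q:
  layer 1 (silty sand): t_1 = 7.27 × 0.14 / 0.3938 = 2.584 d
  layer 2 (fine sand): t_2 = 8.45 × 0.24 / 0.3938 = 5.149 d
Total t = Σ t_i = 7.734 days.

7.73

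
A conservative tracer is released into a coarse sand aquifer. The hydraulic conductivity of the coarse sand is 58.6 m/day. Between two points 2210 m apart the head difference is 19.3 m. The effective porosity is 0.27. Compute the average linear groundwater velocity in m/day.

1.90

Hydraulic gradient i = Δh / L = 19.3 / 2210 = 0.008733.
Darcy flux q = K · i = 58.60 × 0.008733 = 0.5118 m/day.
Seepage velocity v = q / n_e = 0.5118 / 0.27 = 1.895 m/day.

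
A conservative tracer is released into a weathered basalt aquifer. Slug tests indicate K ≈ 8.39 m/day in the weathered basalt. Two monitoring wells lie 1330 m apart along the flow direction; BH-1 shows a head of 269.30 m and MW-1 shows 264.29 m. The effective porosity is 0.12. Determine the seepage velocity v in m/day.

Hydraulic gradient i = (269.30 − 264.29) / 1330 = 5.01 / 1330 = 0.003767.
Darcy flux q = K · i = 8.390 × 0.003767 = 0.03160 m/day.
Seepage velocity v = q / n_e = 0.03160 / 0.12 = 0.2634 m/day.

0.263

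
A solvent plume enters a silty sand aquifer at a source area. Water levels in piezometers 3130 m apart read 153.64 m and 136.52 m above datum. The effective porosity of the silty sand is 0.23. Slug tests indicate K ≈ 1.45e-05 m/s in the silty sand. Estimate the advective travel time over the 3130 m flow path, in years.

Convert K: 1.45e-05 m/s × 86400 = 1.253 m/day.
Hydraulic gradient i = (153.64 − 136.52) / 3130 = 17.12 / 3130 = 0.005470.
Darcy flux q = K · i = 1.253 × 0.005470 = 0.006852 m/day.
Seepage velocity v = q / n_e = 0.006852 / 0.23 = 0.02979 m/day.
Travel time t = L / v = 3130 / 0.02979 = 1.051e+05 days = 287.6 years.

288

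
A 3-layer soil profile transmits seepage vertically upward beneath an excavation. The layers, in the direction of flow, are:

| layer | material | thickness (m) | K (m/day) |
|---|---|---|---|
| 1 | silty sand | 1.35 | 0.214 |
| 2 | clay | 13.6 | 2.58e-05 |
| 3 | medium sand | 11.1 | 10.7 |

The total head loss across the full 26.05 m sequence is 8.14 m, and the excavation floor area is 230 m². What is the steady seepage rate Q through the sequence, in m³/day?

0.00355

Flow is perpendicular to layering, so the layers act in series and the equivalent K is the thickness-weighted harmonic mean.
Total thickness L = 1.35 + 13.6 + 11.1 = 26.05 m.
Σ(b_i/K_i) = 1.35/0.214 + 13.6/2.58e-05 + 11.1/10.7 = 5.271e+05 d.
K_eq = L / Σ(b_i/K_i) = 26.05 / 5.271e+05 = 4.942e-05 m/day.
Q = K_eq · A · (Δh/L) = 4.942e-05 × 230 × (8.14/26.05) = 0.003552 m³/day.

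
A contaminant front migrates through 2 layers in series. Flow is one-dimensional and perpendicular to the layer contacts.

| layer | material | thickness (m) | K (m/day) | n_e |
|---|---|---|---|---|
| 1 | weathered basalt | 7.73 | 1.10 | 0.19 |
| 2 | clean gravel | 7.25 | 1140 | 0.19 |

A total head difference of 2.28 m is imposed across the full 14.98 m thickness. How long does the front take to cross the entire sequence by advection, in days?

8.78

With flow normal to the layers, continuity requires the same specific discharge q through every layer.
Σ(b_i/K_i) = 7.73/1.10 + 7.25/1140 = 7.034 d.
q = Δh / Σ(b_i/K_i) = 2.28 / 7.034 = 0.3242 m/day.
In each layer the seepage velocity is v_i = q/n_i, so the layer transit time is t_i = b_i·n_i / q:
  layer 1 (weathered basalt): t_1 = 7.73 × 0.19 / 0.3242 = 4.531 d
  layer 2 (clean gravel): t_2 = 7.25 × 0.19 / 0.3242 = 4.249 d
Total t = Σ t_i = 8.780 days.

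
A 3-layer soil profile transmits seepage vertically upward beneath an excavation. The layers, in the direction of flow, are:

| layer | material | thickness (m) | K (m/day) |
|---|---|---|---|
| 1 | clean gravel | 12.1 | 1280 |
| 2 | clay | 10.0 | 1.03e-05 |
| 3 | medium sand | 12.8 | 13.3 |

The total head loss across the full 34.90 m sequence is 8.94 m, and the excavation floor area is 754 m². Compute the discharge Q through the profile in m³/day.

0.00694

Flow is perpendicular to layering, so the layers act in series and the equivalent K is the thickness-weighted harmonic mean.
Total thickness L = 12.1 + 10.0 + 12.8 = 34.90 m.
Σ(b_i/K_i) = 12.1/1280 + 10.0/1.03e-05 + 12.8/13.3 = 9.709e+05 d.
K_eq = L / Σ(b_i/K_i) = 34.90 / 9.709e+05 = 3.595e-05 m/day.
Q = K_eq · A · (Δh/L) = 3.595e-05 × 754 × (8.94/34.90) = 0.006943 m³/day.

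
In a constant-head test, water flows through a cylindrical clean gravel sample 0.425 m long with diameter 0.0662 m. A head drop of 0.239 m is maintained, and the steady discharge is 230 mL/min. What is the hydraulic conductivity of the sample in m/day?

171

Cross-sectional area A = π·(d/2)² = π × (0.0662/2)² = 0.003442 m².
Convert discharge: 230 mL/min = 3.833e-06 m³/s.
Darcy's law rearranged: K = Q·L / (A·Δh) = 3.833e-06 × 0.425 / (0.003442 × 0.239) = 0.001980 m/s = 171.1 m/day.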